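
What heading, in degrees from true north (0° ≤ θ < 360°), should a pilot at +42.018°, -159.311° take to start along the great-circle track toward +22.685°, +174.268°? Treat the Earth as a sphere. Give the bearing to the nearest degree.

237°

Δλ = 174.268 − -159.311 = 333.579°; wrapped into (−180°, 180°]: -26.421°.
θ = atan2( sin Δλ · cos φ₂ , cos φ₁ · sin φ₂ − sin φ₁ · cos φ₂ · cos Δλ )
  = atan2(-0.41054, -0.26655) = -122.994° → normalised to [0°, 360°): 237.006°.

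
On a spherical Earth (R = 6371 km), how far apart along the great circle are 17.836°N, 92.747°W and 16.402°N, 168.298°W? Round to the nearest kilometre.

7970 km

Δλ = -168.298 − -92.747 = -75.551°.
Δφ = 16.402 − 17.836 = -1.434°.
a = sin²(Δφ/2) + cos φ₁ · cos φ₂ · sin²(Δλ/2) = 0.342826.
c = 2·atan2(√a, √(1−a)) = 1.25103 rad → d = 6371·c ≈ 7970.28 km.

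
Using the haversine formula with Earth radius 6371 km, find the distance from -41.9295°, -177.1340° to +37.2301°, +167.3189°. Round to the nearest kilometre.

Δλ = 167.3189 − -177.1340 = 344.4529°; wrapped into (−180°, 180°]: -15.5471°.
Δφ = 37.2301 − -41.9295 = 79.1596°.
a = sin²(Δφ/2) + cos φ₁ · cos φ₂ · sin²(Δλ/2) = 0.416800.
c = 2·atan2(√a, √(1−a)) = 1.40362 rad → d = 6371·c ≈ 8942.46 km.

8942 km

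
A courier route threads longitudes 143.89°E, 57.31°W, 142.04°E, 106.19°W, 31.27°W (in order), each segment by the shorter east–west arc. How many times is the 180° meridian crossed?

Leg 1: +143.89° → -57.31°, shortest Δλ = 158.8° (east) — crosses 180°.
Leg 2: -57.31° → +142.04°, shortest Δλ = -160.65° (west) — crosses 180°.
Leg 3: +142.04° → -106.19°, shortest Δλ = 111.77° (east) — crosses 180°.
Leg 4: -106.19° → -31.27°, shortest Δλ = 74.92° (east) — does not cross 180°.
Total crossings: 3.

3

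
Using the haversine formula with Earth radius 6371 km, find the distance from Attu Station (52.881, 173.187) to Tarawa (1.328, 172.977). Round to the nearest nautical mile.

Δλ = 172.977 − 173.187 = -0.210°.
Δφ = 1.328 − 52.881 = -51.553°.
a = sin²(Δφ/2) + cos φ₁ · cos φ₂ · sin²(Δλ/2) = 0.189107.
c = 2·atan2(√a, √(1−a)) = 0.89977 rad → d = 6371·c ≈ 5732.47 km ≈ 3095.28 nmi.

3095 nmi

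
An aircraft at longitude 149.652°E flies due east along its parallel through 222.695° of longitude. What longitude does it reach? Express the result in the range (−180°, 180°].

Start at +149.652°; shift +222.695° → +372.347°.
+372.347° lies outside (−180°, 180°]; subtract 360° → +12.347°.

12.347°E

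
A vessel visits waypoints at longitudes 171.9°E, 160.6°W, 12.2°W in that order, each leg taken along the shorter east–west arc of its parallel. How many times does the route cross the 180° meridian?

1

Leg 1: +171.9° → -160.6°, shortest Δλ = 27.5° (east) — crosses 180°.
Leg 2: -160.6° → -12.2°, shortest Δλ = 148.4° (east) — does not cross 180°.
Total crossings: 1.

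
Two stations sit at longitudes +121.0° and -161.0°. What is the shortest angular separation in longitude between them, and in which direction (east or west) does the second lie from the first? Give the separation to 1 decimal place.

78.0° east

Raw difference: -161.0 − 121.0 = -282.0°.
Normalise into (−180°, 180°]: -282.0° + 360° = 78.0°.
Positive ⇒ the second point lies to the east; separation 78.0°.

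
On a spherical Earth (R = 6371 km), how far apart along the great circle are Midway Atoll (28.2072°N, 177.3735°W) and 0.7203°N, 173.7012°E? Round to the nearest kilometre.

Δλ = 173.7012 − -177.3735 = 351.0747°; wrapped into (−180°, 180°]: -8.9253°.
Δφ = 0.7203 − 28.2072 = -27.4869°.
a = sin²(Δφ/2) + cos φ₁ · cos φ₂ · sin²(Δλ/2) = 0.061777.
c = 2·atan2(√a, √(1−a)) = 0.50236 rad → d = 6371·c ≈ 3200.56 km.

3201 km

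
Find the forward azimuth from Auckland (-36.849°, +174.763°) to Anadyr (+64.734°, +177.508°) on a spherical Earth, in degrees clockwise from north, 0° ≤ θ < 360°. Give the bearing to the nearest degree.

Δλ = 177.508 − 174.763 = 2.745°.
θ = atan2( sin Δλ · cos φ₂ , cos φ₁ · sin φ₂ − sin φ₁ · cos φ₂ · cos Δλ )
  = atan2(0.02044, 0.97934) = 1.196° → normalised to [0°, 360°): 1.196°.

1°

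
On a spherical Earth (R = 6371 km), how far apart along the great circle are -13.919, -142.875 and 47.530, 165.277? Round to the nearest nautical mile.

4614 nmi

Δλ = 165.277 − -142.875 = 308.152°; wrapped into (−180°, 180°]: -51.848°.
Δφ = 47.530 − -13.919 = 61.449°.
a = sin²(Δφ/2) + cos φ₁ · cos φ₂ · sin²(Δλ/2) = 0.386289.
c = 2·atan2(√a, √(1−a)) = 1.34137 rad → d = 6371·c ≈ 8545.84 km ≈ 4614.39 nmi.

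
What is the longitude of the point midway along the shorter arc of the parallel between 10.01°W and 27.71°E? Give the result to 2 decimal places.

8.85°E

Signed shortest Δλ from -10.01° to +27.71° is +37.72°.
Midpoint longitude = -10.01° + (+37.72°)/2 = -10.01° + 18.86° = +8.85°.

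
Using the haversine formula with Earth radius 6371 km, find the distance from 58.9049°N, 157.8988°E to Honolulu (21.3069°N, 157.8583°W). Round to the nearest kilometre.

5450 km

Δλ = -157.8583 − 157.8988 = -315.7571°; wrapped into (−180°, 180°]: 44.2429°.
Δφ = 21.3069 − 58.9049 = -37.5980°.
a = sin²(Δφ/2) + cos φ₁ · cos φ₂ · sin²(Δλ/2) = 0.172076.
c = 2·atan2(√a, √(1−a)) = 0.85549 rad → d = 6371·c ≈ 5450.33 km.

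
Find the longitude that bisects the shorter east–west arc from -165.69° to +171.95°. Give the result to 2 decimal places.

Signed shortest Δλ from -165.69° to +171.95° is -22.36°.
Midpoint longitude = -165.69° + (-22.36°)/2 = -165.69° − 11.18° = -176.87°.
(The naïve average (-165.69 + +171.95)/2 = 3.13° is on the wrong side of the globe.)

-176.87°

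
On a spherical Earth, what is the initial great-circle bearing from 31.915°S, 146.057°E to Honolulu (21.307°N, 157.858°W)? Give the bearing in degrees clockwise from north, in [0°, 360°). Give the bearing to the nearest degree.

Δλ = -157.858 − 146.057 = -303.915°; wrapped into (−180°, 180°]: 56.085°.
θ = atan2( sin Δλ · cos φ₂ , cos φ₁ · sin φ₂ − sin φ₁ · cos φ₂ · cos Δλ )
  = atan2(0.77314, 0.58325) = 52.970° → normalised to [0°, 360°): 52.970°.

53°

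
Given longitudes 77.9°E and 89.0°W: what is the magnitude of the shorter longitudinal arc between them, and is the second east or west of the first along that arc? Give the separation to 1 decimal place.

166.9° west

Raw difference: -89.0 − 77.9 = -166.9°.
Normalise into (−180°, 180°]: -166.9° stays -166.9°.
Negative ⇒ the second point lies to the west; separation 166.9°.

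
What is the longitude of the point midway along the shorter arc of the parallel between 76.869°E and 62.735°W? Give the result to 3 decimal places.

Signed shortest Δλ from +76.869° to -62.735° is -139.604°.
Midpoint longitude = +76.869° + (-139.604°)/2 = +76.869° − 69.802° = +7.067°.

7.067°E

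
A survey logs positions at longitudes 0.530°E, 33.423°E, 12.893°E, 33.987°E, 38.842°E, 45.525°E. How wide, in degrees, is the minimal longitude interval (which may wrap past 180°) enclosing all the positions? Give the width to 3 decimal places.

Sort the longitudes: +0.530°, +12.893°, +33.423°, +33.987°, +38.842°, +45.525°.
Eastward gaps between consecutive values (wrapping around): 12.363°, 20.530°, 0.564°, 4.855°, 6.683°, 315.005°.
Largest gap = 315.005° ⇒ minimal covering band is its complement: 360° − 315.005° = 44.995°.
Band runs from +0.530° eastward to +45.525°.

44.995°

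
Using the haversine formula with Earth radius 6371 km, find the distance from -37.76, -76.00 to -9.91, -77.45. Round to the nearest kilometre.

Δλ = -77.45 − -76.00 = -1.45°.
Δφ = -9.91 − -37.76 = 27.85°.
a = sin²(Δφ/2) + cos φ₁ · cos φ₂ · sin²(Δλ/2) = 0.058038.
c = 2·atan2(√a, √(1−a)) = 0.48661 rad → d = 6371·c ≈ 3100.18 km.

3100 km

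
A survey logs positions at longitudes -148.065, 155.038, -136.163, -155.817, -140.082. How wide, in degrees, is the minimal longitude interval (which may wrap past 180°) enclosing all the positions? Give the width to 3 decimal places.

Sort the longitudes: -155.817°, -148.065°, -140.082°, -136.163°, +155.038°.
Eastward gaps between consecutive values (wrapping around): 7.752°, 7.983°, 3.919°, 291.201°, 49.145°.
Largest gap = 291.201° ⇒ minimal covering band is its complement: 360° − 291.201° = 68.799°.
Band runs from +155.038° eastward to -136.163°, crossing the antimeridian.

68.799°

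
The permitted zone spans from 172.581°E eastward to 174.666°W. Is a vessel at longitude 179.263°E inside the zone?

Yes

Band width going east from +172.581° to -174.666°: ((-174.666 − 172.581) mod 360) = 12.753°.
Offset of +179.263° east of the west edge: ((179.263 − 172.581) mod 360) = 6.682°.
6.682° ≤ 12.753° ⇒ inside.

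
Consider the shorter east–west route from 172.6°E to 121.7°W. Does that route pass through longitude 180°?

Naïve |-121.7 − 172.6| = 294.3° > 180°, so the shorter arc goes the other way round — across 180°.
Signed shortest Δλ = ((-121.7 − 172.6 + 180) mod 360) − 180 = 65.7°.
Going east by 65.7° from +172.6° passes through 180° before reaching -121.7°.

Yes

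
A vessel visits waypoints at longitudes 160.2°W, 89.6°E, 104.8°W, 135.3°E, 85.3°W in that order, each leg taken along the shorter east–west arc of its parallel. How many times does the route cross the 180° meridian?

4

Leg 1: -160.2° → +89.6°, shortest Δλ = -110.2° (west) — crosses 180°.
Leg 2: +89.6° → -104.8°, shortest Δλ = 165.6° (east) — crosses 180°.
Leg 3: -104.8° → +135.3°, shortest Δλ = -119.9° (west) — crosses 180°.
Leg 4: +135.3° → -85.3°, shortest Δλ = 139.4° (east) — crosses 180°.
Total crossings: 4.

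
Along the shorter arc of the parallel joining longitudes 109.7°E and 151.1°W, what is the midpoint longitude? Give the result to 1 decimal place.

159.3°E

Signed shortest Δλ from +109.7° to -151.1° is +99.2°.
Midpoint longitude = +109.7° + (+99.2°)/2 = +109.7° + 49.6° = +159.3°.
(The naïve average (+109.7 + -151.1)/2 = -20.7° is on the wrong side of the globe.)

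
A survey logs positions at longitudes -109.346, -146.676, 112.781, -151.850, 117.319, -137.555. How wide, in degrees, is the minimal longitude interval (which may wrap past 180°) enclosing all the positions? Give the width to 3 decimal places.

Sort the longitudes: -151.850°, -146.676°, -137.555°, -109.346°, +112.781°, +117.319°.
Eastward gaps between consecutive values (wrapping around): 5.174°, 9.121°, 28.209°, 222.127°, 4.538°, 90.831°.
Largest gap = 222.127° ⇒ minimal covering band is its complement: 360° − 222.127° = 137.873°.
Band runs from +112.781° eastward to -109.346°, crossing the antimeridian.

137.873°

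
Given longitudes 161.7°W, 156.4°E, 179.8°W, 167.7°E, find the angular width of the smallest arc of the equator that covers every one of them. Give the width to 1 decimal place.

41.9°

Sort the longitudes: -179.8°, -161.7°, +156.4°, +167.7°.
Eastward gaps between consecutive values (wrapping around): 18.1°, 318.1°, 11.3°, 12.5°.
Largest gap = 318.1° ⇒ minimal covering band is its complement: 360° − 318.1° = 41.9°.
Band runs from +156.4° eastward to -161.7°, crossing the antimeridian.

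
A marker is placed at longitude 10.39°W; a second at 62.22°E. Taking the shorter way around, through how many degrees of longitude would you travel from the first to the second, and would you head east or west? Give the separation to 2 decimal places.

Raw difference: 62.22 − -10.39 = 72.61°.
Normalise into (−180°, 180°]: 72.61° stays 72.61°.
Positive ⇒ the second point lies to the east; separation 72.61°.

72.61° east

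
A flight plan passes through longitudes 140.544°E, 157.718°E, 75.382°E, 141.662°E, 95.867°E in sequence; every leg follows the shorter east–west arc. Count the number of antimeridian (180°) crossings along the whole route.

Leg 1: +140.544° → +157.718°, shortest Δλ = 17.174° (east) — does not cross 180°.
Leg 2: +157.718° → +75.382°, shortest Δλ = -82.336° (west) — does not cross 180°.
Leg 3: +75.382° → +141.662°, shortest Δλ = 66.28° (east) — does not cross 180°.
Leg 4: +141.662° → +95.867°, shortest Δλ = -45.795° (west) — does not cross 180°.
Total crossings: 0.

0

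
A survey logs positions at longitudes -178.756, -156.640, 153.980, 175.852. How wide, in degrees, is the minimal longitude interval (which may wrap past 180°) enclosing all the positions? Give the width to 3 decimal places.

Sort the longitudes: -178.756°, -156.640°, +153.980°, +175.852°.
Eastward gaps between consecutive values (wrapping around): 22.116°, 310.620°, 21.872°, 5.392°.
Largest gap = 310.620° ⇒ minimal covering band is its complement: 360° − 310.620° = 49.380°.
Band runs from +153.980° eastward to -156.640°, crossing the antimeridian.

49.380°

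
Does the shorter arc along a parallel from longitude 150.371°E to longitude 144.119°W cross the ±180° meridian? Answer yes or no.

Naïve |-144.119 − 150.371| = 294.49° > 180°, so the shorter arc goes the other way round — across 180°.
Signed shortest Δλ = ((-144.119 − 150.371 + 180) mod 360) − 180 = 65.51°.
Going east by 65.51° from +150.371° passes through 180° before reaching -144.119°.

Yes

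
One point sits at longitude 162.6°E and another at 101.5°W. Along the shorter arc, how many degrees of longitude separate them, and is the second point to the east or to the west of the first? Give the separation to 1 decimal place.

Raw difference: -101.5 − 162.6 = -264.1°.
Normalise into (−180°, 180°]: -264.1° + 360° = 95.9°.
Positive ⇒ the second point lies to the east; separation 95.9°.

95.9° east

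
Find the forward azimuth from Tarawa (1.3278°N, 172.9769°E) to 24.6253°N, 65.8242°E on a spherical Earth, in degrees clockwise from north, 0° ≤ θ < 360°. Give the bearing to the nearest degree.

296°

Δλ = 65.8242 − 172.9769 = -107.1527°.
θ = atan2( sin Δλ · cos φ₂ , cos φ₁ · sin φ₂ − sin φ₁ · cos φ₂ · cos Δλ )
  = atan2(-0.86862, 0.42278) = -64.046° → normalised to [0°, 360°): 295.954°.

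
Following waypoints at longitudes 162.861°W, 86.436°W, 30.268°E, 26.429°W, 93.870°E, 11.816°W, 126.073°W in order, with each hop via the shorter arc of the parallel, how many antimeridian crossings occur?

0

Leg 1: -162.861° → -86.436°, shortest Δλ = 76.425° (east) — does not cross 180°.
Leg 2: -86.436° → +30.268°, shortest Δλ = 116.704° (east) — does not cross 180°.
Leg 3: +30.268° → -26.429°, shortest Δλ = -56.697° (west) — does not cross 180°.
Leg 4: -26.429° → +93.870°, shortest Δλ = 120.299° (east) — does not cross 180°.
Leg 5: +93.870° → -11.816°, shortest Δλ = -105.686° (west) — does not cross 180°.
Leg 6: -11.816° → -126.073°, shortest Δλ = -114.257° (west) — does not cross 180°.
Total crossings: 0.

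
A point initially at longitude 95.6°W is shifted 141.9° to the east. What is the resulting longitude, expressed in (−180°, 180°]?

46.3°E

Start at -95.6°; shift +141.9° → +46.3°.
+46.3° already lies in (−180°, 180°].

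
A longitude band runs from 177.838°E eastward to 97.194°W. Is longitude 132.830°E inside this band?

Band width going east from +177.838° to -97.194°: ((-97.194 − 177.838) mod 360) = 84.968°.
Offset of +132.830° east of the west edge: ((132.830 − 177.838) mod 360) = 314.992°.
314.992° > 84.968° ⇒ outside.

No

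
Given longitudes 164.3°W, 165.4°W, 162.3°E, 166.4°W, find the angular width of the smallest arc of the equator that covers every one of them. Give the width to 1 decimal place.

33.4°

Sort the longitudes: -166.4°, -165.4°, -164.3°, +162.3°.
Eastward gaps between consecutive values (wrapping around): 1.0°, 1.1°, 326.6°, 31.3°.
Largest gap = 326.6° ⇒ minimal covering band is its complement: 360° − 326.6° = 33.4°.
Band runs from +162.3° eastward to -164.3°, crossing the antimeridian.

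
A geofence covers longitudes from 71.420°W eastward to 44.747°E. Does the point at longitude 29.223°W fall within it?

Band width going east from -71.420° to +44.747°: ((44.747 − -71.420) mod 360) = 116.167°.
Offset of -29.223° east of the west edge: ((-29.223 − -71.420) mod 360) = 42.197°.
42.197° ≤ 116.167° ⇒ inside.

Yes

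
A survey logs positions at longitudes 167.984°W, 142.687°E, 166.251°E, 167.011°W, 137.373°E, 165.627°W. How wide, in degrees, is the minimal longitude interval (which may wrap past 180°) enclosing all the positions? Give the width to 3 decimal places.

Sort the longitudes: -167.984°, -167.011°, -165.627°, +137.373°, +142.687°, +166.251°.
Eastward gaps between consecutive values (wrapping around): 0.973°, 1.384°, 303.000°, 5.314°, 23.564°, 25.765°.
Largest gap = 303.000° ⇒ minimal covering band is its complement: 360° − 303.000° = 57.000°.
Band runs from +137.373° eastward to -165.627°, crossing the antimeridian.

57.000°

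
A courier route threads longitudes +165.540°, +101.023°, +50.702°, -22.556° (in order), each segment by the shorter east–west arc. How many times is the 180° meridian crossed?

Leg 1: +165.540° → +101.023°, shortest Δλ = -64.517° (west) — does not cross 180°.
Leg 2: +101.023° → +50.702°, shortest Δλ = -50.321° (west) — does not cross 180°.
Leg 3: +50.702° → -22.556°, shortest Δλ = -73.258° (west) — does not cross 180°.
Total crossings: 0.

0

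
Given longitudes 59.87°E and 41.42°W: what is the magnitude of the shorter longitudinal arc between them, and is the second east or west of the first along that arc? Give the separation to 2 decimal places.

Raw difference: -41.42 − 59.87 = -101.29°.
Normalise into (−180°, 180°]: -101.29° stays -101.29°.
Negative ⇒ the second point lies to the west; separation 101.29°.

101.29° west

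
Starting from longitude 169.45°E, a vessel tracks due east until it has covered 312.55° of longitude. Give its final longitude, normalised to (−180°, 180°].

122.00°E

Start at +169.45°; shift +312.55° → +482.00°.
+482.00° lies outside (−180°, 180°]; subtract 360° → +122.00°.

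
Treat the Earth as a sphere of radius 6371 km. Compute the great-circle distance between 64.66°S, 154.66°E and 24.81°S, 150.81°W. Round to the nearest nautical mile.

3170 nmi

Δλ = -150.81 − 154.66 = -305.47°; wrapped into (−180°, 180°]: 54.53°.
Δφ = -24.81 − -64.66 = 39.85°.
a = sin²(Δφ/2) + cos φ₁ · cos φ₂ · sin²(Δλ/2) = 0.197666.
c = 2·atan2(√a, √(1−a)) = 0.92145 rad → d = 6371·c ≈ 5870.55 km ≈ 3169.84 nmi.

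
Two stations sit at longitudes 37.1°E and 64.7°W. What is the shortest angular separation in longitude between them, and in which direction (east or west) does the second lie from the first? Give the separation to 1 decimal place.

101.8° west

Raw difference: -64.7 − 37.1 = -101.8°.
Normalise into (−180°, 180°]: -101.8° stays -101.8°.
Negative ⇒ the second point lies to the west; separation 101.8°.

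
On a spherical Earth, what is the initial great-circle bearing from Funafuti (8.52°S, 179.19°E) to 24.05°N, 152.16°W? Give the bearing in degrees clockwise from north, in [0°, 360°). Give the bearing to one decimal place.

40.0°

Δλ = -152.16 − 179.19 = -331.35°; wrapped into (−180°, 180°]: 28.65°.
θ = atan2( sin Δλ · cos φ₂ , cos φ₁ · sin φ₂ − sin φ₁ · cos φ₂ · cos Δλ )
  = atan2(0.43784, 0.52176) = 40.002° → normalised to [0°, 360°): 40.002°.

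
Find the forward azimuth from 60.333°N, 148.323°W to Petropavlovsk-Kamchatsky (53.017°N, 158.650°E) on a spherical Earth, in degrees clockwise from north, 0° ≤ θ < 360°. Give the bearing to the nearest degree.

Δλ = 158.650 − -148.323 = 306.973°; wrapped into (−180°, 180°]: -53.027°.
θ = atan2( sin Δλ · cos φ₂ , cos φ₁ · sin φ₂ − sin φ₁ · cos φ₂ · cos Δλ )
  = atan2(-0.48061, 0.08099) = -80.434° → normalised to [0°, 360°): 279.566°.

280°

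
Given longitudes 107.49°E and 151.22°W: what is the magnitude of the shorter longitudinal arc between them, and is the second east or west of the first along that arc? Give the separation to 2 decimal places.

Raw difference: -151.22 − 107.49 = -258.71°.
Normalise into (−180°, 180°]: -258.71° + 360° = 101.29°.
Positive ⇒ the second point lies to the east; separation 101.29°.

101.29° east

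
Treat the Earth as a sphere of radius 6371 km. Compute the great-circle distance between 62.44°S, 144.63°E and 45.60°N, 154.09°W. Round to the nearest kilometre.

13182 km

Δλ = -154.09 − 144.63 = -298.72°; wrapped into (−180°, 180°]: 61.28°.
Δφ = 45.60 − -62.44 = 108.04°.
a = sin²(Δφ/2) + cos φ₁ · cos φ₂ · sin²(Δλ/2) = 0.738921.
c = 2·atan2(√a, √(1−a)) = 2.06899 rad → d = 6371·c ≈ 13181.56 km.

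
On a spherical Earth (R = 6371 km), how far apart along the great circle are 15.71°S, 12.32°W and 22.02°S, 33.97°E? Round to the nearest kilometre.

4903 km

Δλ = 33.97 − -12.32 = 46.29°.
Δφ = -22.02 − -15.71 = -6.31°.
a = sin²(Δφ/2) + cos φ₁ · cos φ₂ · sin²(Δλ/2) = 0.140905.
c = 2·atan2(√a, √(1−a)) = 0.76960 rad → d = 6371·c ≈ 4903.10 km.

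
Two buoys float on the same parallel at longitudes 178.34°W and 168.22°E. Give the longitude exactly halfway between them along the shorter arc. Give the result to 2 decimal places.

Signed shortest Δλ from -178.34° to +168.22° is -13.44°.
Midpoint longitude = -178.34° + (-13.44°)/2 = -178.34° − 6.72° = -185.06°.
Normalise into (−180°, 180°]: +174.94°.
(The naïve average (-178.34 + +168.22)/2 = -5.06° is on the wrong side of the globe.)

174.94°E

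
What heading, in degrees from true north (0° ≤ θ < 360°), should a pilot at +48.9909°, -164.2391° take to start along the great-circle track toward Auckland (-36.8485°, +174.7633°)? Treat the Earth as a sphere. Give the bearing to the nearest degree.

197°

Δλ = 174.7633 − -164.2391 = 339.0024°; wrapped into (−180°, 180°]: -20.9976°.
θ = atan2( sin Δλ · cos φ₂ , cos φ₁ · sin φ₂ − sin φ₁ · cos φ₂ · cos Δλ )
  = atan2(-0.28674, -0.95727) = -163.325° → normalised to [0°, 360°): 196.675°.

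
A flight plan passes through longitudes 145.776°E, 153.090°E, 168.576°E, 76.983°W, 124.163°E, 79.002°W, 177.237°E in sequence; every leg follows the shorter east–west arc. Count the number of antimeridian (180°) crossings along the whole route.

4

Leg 1: +145.776° → +153.090°, shortest Δλ = 7.314° (east) — does not cross 180°.
Leg 2: +153.090° → +168.576°, shortest Δλ = 15.486° (east) — does not cross 180°.
Leg 3: +168.576° → -76.983°, shortest Δλ = 114.441° (east) — crosses 180°.
Leg 4: -76.983° → +124.163°, shortest Δλ = -158.854° (west) — crosses 180°.
Leg 5: +124.163° → -79.002°, shortest Δλ = 156.835° (east) — crosses 180°.
Leg 6: -79.002° → +177.237°, shortest Δλ = -103.761° (west) — crosses 180°.
Total crossings: 4.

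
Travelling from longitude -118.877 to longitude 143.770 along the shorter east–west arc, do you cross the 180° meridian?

Naïve |143.770 − -118.877| = 262.647° > 180°, so the shorter arc goes the other way round — across 180°.
Signed shortest Δλ = ((143.770 − -118.877 + 180) mod 360) − 180 = -97.353°.
Going west by 97.353° from -118.877° passes through 180° before reaching +143.770°.

Yes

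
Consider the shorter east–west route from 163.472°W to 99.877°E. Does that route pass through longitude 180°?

Naïve |99.877 − -163.472| = 263.349° > 180°, so the shorter arc goes the other way round — across 180°.
Signed shortest Δλ = ((99.877 − -163.472 + 180) mod 360) − 180 = -96.651°.
Going west by 96.651° from -163.472° passes through 180° before reaching +99.877°.

Yes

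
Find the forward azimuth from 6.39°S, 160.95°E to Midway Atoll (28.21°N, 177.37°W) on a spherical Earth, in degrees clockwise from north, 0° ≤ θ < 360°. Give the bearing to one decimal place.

30.1°

Δλ = -177.37 − 160.95 = -338.32°; wrapped into (−180°, 180°]: 21.68°.
θ = atan2( sin Δλ · cos φ₂ , cos φ₁ · sin φ₂ − sin φ₁ · cos φ₂ · cos Δλ )
  = atan2(0.32554, 0.56091) = 30.130° → normalised to [0°, 360°): 30.130°.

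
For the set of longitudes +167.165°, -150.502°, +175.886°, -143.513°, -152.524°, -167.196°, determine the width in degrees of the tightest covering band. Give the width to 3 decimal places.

49.322°

Sort the longitudes: -167.196°, -152.524°, -150.502°, -143.513°, +167.165°, +175.886°.
Eastward gaps between consecutive values (wrapping around): 14.672°, 2.022°, 6.989°, 310.678°, 8.721°, 16.918°.
Largest gap = 310.678° ⇒ minimal covering band is its complement: 360° − 310.678° = 49.322°.
Band runs from +167.165° eastward to -143.513°, crossing the antimeridian.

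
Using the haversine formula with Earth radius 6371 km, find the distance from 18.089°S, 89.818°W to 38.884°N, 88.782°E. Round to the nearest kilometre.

Δλ = 88.782 − -89.818 = 178.600°.
Δφ = 38.884 − -18.089 = 56.973°.
a = sin²(Δφ/2) + cos φ₁ · cos φ₂ · sin²(Δλ/2) = 0.967318.
c = 2·atan2(√a, √(1−a)) = 2.77803 rad → d = 6371·c ≈ 17698.83 km.

17699 km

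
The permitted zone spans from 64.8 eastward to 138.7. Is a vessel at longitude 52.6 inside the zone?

No

Band width going east from +64.8° to +138.7°: ((138.7 − 64.8) mod 360) = 73.9°.
Offset of +52.6° east of the west edge: ((52.6 − 64.8) mod 360) = 347.8°.
347.8° > 73.9° ⇒ outside.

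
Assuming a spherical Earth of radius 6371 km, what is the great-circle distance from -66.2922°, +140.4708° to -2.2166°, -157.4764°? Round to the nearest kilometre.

Δλ = -157.4764 − 140.4708 = -297.9472°; wrapped into (−180°, 180°]: 62.0528°.
Δφ = -2.2166 − -66.2922 = 64.0756°.
a = sin²(Δφ/2) + cos φ₁ · cos φ₂ · sin²(Δλ/2) = 0.388147.
c = 2·atan2(√a, √(1−a)) = 1.34518 rad → d = 6371·c ≈ 8570.15 km.

8570 km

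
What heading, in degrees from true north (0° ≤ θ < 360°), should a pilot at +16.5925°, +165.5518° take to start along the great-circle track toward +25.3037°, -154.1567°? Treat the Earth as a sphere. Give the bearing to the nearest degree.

Δλ = -154.1567 − 165.5518 = -319.7085°; wrapped into (−180°, 180°]: 40.2915°.
θ = atan2( sin Δλ · cos φ₂ , cos φ₁ · sin φ₂ − sin φ₁ · cos φ₂ · cos Δλ )
  = atan2(0.58463, 0.21270) = 70.008° → normalised to [0°, 360°): 70.008°.

70°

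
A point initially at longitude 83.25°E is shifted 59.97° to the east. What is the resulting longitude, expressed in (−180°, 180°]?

Start at +83.25°; shift +59.97° → +143.22°.
+143.22° already lies in (−180°, 180°].

143.22°E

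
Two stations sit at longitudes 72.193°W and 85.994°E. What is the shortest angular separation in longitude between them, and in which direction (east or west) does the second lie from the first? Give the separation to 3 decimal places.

158.187° east

Raw difference: 85.994 − -72.193 = 158.187°.
Normalise into (−180°, 180°]: 158.187° stays 158.187°.
Positive ⇒ the second point lies to the east; separation 158.187°.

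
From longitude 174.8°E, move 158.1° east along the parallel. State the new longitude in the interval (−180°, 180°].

27.1°W

Start at +174.8°; shift +158.1° → +332.9°.
+332.9° lies outside (−180°, 180°]; subtract 360° → -27.1°.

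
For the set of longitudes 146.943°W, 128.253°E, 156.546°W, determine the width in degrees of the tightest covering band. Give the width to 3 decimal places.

84.804°

Sort the longitudes: -156.546°, -146.943°, +128.253°.
Eastward gaps between consecutive values (wrapping around): 9.603°, 275.196°, 75.201°.
Largest gap = 275.196° ⇒ minimal covering band is its complement: 360° − 275.196° = 84.804°.
Band runs from +128.253° eastward to -146.943°, crossing the antimeridian.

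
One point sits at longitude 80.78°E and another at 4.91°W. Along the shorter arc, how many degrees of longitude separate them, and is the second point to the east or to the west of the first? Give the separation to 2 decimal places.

Raw difference: -4.91 − 80.78 = -85.69°.
Normalise into (−180°, 180°]: -85.69° stays -85.69°.
Negative ⇒ the second point lies to the west; separation 85.69°.

85.69° west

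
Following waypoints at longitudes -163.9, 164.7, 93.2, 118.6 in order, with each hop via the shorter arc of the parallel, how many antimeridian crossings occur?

1

Leg 1: -163.9° → +164.7°, shortest Δλ = -31.4° (west) — crosses 180°.
Leg 2: +164.7° → +93.2°, shortest Δλ = -71.5° (west) — does not cross 180°.
Leg 3: +93.2° → +118.6°, shortest Δλ = 25.4° (east) — does not cross 180°.
Total crossings: 1.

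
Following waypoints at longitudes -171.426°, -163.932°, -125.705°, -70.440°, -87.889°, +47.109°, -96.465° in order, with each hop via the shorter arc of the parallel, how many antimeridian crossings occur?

0

Leg 1: -171.426° → -163.932°, shortest Δλ = 7.494° (east) — does not cross 180°.
Leg 2: -163.932° → -125.705°, shortest Δλ = 38.227° (east) — does not cross 180°.
Leg 3: -125.705° → -70.440°, shortest Δλ = 55.265° (east) — does not cross 180°.
Leg 4: -70.440° → -87.889°, shortest Δλ = -17.449° (west) — does not cross 180°.
Leg 5: -87.889° → +47.109°, shortest Δλ = 134.998° (east) — does not cross 180°.
Leg 6: +47.109° → -96.465°, shortest Δλ = -143.574° (west) — does not cross 180°.
Total crossings: 0.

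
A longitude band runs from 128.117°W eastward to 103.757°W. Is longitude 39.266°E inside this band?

Band width going east from -128.117° to -103.757°: ((-103.757 − -128.117) mod 360) = 24.360°.
Offset of +39.266° east of the west edge: ((39.266 − -128.117) mod 360) = 167.383°.
167.383° > 24.360° ⇒ outside.

No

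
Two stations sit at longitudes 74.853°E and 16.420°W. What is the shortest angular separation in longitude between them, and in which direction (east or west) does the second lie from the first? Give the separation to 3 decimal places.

91.273° west

Raw difference: -16.420 − 74.853 = -91.273°.
Normalise into (−180°, 180°]: -91.273° stays -91.273°.
Negative ⇒ the second point lies to the west; separation 91.273°.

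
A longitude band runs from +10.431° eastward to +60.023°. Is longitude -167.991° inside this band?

Band width going east from +10.431° to +60.023°: ((60.023 − 10.431) mod 360) = 49.592°.
Offset of -167.991° east of the west edge: ((-167.991 − 10.431) mod 360) = 181.578°.
181.578° > 49.592° ⇒ outside.

No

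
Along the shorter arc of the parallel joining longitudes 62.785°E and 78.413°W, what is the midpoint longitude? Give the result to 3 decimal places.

7.814°W

Signed shortest Δλ from +62.785° to -78.413° is -141.198°.
Midpoint longitude = +62.785° + (-141.198°)/2 = +62.785° − 70.599° = -7.814°.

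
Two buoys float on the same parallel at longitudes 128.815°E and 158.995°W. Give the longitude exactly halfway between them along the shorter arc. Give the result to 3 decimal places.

Signed shortest Δλ from +128.815° to -158.995° is +72.190°.
Midpoint longitude = +128.815° + (+72.190°)/2 = +128.815° + 36.095° = +164.910°.
(The naïve average (+128.815 + -158.995)/2 = -15.09° is on the wrong side of the globe.)

164.910°E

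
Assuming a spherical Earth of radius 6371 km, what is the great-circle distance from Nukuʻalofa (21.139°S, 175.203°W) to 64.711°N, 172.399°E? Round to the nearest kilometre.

9605 km

Δλ = 172.399 − -175.203 = 347.602°; wrapped into (−180°, 180°]: -12.398°.
Δφ = 64.711 − -21.139 = 85.850°.
a = sin²(Δφ/2) + cos φ₁ · cos φ₂ · sin²(Δλ/2) = 0.468462.
c = 2·atan2(√a, √(1−a)) = 1.50768 rad → d = 6371·c ≈ 9605.42 km.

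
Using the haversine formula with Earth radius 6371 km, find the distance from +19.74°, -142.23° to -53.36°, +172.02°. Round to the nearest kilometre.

Δλ = 172.02 − -142.23 = 314.25°; wrapped into (−180°, 180°]: -45.75°.
Δφ = -53.36 − 19.74 = -73.10°.
a = sin²(Δφ/2) + cos φ₁ · cos φ₂ · sin²(Δλ/2) = 0.439527.
c = 2·atan2(√a, √(1−a)) = 1.44955 rad → d = 6371·c ≈ 9235.10 km.

9235 km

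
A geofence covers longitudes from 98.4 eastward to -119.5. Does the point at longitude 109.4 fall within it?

Band width going east from +98.4° to -119.5°: ((-119.5 − 98.4) mod 360) = 142.1°.
Offset of +109.4° east of the west edge: ((109.4 − 98.4) mod 360) = 11.0°.
11.0° ≤ 142.1° ⇒ inside.

Yes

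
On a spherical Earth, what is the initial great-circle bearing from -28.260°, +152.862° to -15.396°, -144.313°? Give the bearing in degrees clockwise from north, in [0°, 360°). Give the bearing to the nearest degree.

92°

Δλ = -144.313 − 152.862 = -297.175°; wrapped into (−180°, 180°]: 62.825°.
θ = atan2( sin Δλ · cos φ₂ , cos φ₁ · sin φ₂ − sin φ₁ · cos φ₂ · cos Δλ )
  = atan2(0.85769, -0.02536) = 91.694° → normalised to [0°, 360°): 91.694°.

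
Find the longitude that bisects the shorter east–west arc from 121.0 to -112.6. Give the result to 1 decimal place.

-175.8°

Signed shortest Δλ from +121.0° to -112.6° is +126.4°.
Midpoint longitude = +121.0° + (+126.4°)/2 = +121.0° + 63.2° = +184.2°.
Normalise into (−180°, 180°]: -175.8°.
(The naïve average (+121.0 + -112.6)/2 = 4.2° is on the wrong side of the globe.)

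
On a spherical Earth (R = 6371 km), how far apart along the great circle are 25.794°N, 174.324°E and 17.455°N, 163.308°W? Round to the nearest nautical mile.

1343 nmi

Δλ = -163.308 − 174.324 = -337.632°; wrapped into (−180°, 180°]: 22.368°.
Δφ = 17.455 − 25.794 = -8.339°.
a = sin²(Δφ/2) + cos φ₁ · cos φ₂ · sin²(Δλ/2) = 0.037599.
c = 2·atan2(√a, √(1−a)) = 0.39028 rad → d = 6371·c ≈ 2486.48 km ≈ 1342.59 nmi.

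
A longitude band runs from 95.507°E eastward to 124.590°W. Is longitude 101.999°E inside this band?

Band width going east from +95.507° to -124.590°: ((-124.590 − 95.507) mod 360) = 139.903°.
Offset of +101.999° east of the west edge: ((101.999 − 95.507) mod 360) = 6.492°.
6.492° ≤ 139.903° ⇒ inside.

Yes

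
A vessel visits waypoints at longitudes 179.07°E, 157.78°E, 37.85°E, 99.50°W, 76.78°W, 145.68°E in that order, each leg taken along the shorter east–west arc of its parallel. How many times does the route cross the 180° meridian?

1

Leg 1: +179.07° → +157.78°, shortest Δλ = -21.29° (west) — does not cross 180°.
Leg 2: +157.78° → +37.85°, shortest Δλ = -119.93° (west) — does not cross 180°.
Leg 3: +37.85° → -99.50°, shortest Δλ = -137.35° (west) — does not cross 180°.
Leg 4: -99.50° → -76.78°, shortest Δλ = 22.72° (east) — does not cross 180°.
Leg 5: -76.78° → +145.68°, shortest Δλ = -137.54° (west) — crosses 180°.
Total crossings: 1.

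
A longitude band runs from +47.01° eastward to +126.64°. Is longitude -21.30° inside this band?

Band width going east from +47.01° to +126.64°: ((126.64 − 47.01) mod 360) = 79.63°.
Offset of -21.30° east of the west edge: ((-21.30 − 47.01) mod 360) = 291.69°.
291.69° > 79.63° ⇒ outside.

No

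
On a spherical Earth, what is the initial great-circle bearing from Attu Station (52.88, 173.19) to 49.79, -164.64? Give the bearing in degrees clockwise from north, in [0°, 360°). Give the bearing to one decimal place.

93.7°

Δλ = -164.64 − 173.19 = -337.83°; wrapped into (−180°, 180°]: 22.17°.
θ = atan2( sin Δλ · cos φ₂ , cos φ₁ · sin φ₂ − sin φ₁ · cos φ₂ · cos Δλ )
  = atan2(0.24362, -0.01585) = 93.722° → normalised to [0°, 360°): 93.722°.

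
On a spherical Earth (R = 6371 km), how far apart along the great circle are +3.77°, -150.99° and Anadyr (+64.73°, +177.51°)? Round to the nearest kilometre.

Δλ = 177.51 − -150.99 = 328.50°; wrapped into (−180°, 180°]: -31.50°.
Δφ = 64.73 − 3.77 = 60.96°.
a = sin²(Δφ/2) + cos φ₁ · cos φ₂ · sin²(Δλ/2) = 0.288675.
c = 2·atan2(√a, √(1−a)) = 1.13443 rad → d = 6371·c ≈ 7227.44 km.

7227 km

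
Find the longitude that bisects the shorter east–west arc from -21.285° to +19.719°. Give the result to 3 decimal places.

-0.783°

Signed shortest Δλ from -21.285° to +19.719° is +41.004°.
Midpoint longitude = -21.285° + (+41.004°)/2 = -21.285° + 20.502° = -0.783°.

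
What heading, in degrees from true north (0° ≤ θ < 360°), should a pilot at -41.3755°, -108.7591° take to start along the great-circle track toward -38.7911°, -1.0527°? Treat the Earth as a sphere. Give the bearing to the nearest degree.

Δλ = -1.0527 − -108.7591 = 107.7064°.
θ = atan2( sin Δλ · cos φ₂ , cos φ₁ · sin φ₂ − sin φ₁ · cos φ₂ · cos Δλ )
  = atan2(0.74251, -0.62680) = 130.170° → normalised to [0°, 360°): 130.170°.

130°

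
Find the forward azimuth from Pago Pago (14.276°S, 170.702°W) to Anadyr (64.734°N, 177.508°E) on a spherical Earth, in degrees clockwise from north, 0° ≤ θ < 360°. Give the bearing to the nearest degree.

355°

Δλ = 177.508 − -170.702 = 348.210°; wrapped into (−180°, 180°]: -11.790°.
θ = atan2( sin Δλ · cos φ₂ , cos φ₁ · sin φ₂ − sin φ₁ · cos φ₂ · cos Δλ )
  = atan2(-0.08721, 0.97944) = -5.088° → normalised to [0°, 360°): 354.912°.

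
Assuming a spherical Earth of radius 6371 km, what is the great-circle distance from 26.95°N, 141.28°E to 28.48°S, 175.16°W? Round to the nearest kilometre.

Δλ = -175.16 − 141.28 = -316.44°; wrapped into (−180°, 180°]: 43.56°.
Δφ = -28.48 − 26.95 = -55.43°.
a = sin²(Δφ/2) + cos φ₁ · cos φ₂ · sin²(Δλ/2) = 0.324165.
c = 2·atan2(√a, √(1−a)) = 1.21144 rad → d = 6371·c ≈ 7718.09 km.

7718 km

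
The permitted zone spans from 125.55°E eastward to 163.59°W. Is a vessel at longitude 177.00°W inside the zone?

Yes

Band width going east from +125.55° to -163.59°: ((-163.59 − 125.55) mod 360) = 70.86°.
Offset of -177.00° east of the west edge: ((-177.00 − 125.55) mod 360) = 57.45°.
57.45° ≤ 70.86° ⇒ inside.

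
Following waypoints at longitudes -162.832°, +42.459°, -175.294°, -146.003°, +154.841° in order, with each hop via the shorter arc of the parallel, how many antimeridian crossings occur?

Leg 1: -162.832° → +42.459°, shortest Δλ = -154.709° (west) — crosses 180°.
Leg 2: +42.459° → -175.294°, shortest Δλ = 142.247° (east) — crosses 180°.
Leg 3: -175.294° → -146.003°, shortest Δλ = 29.291° (east) — does not cross 180°.
Leg 4: -146.003° → +154.841°, shortest Δλ = -59.156° (west) — crosses 180°.
Total crossings: 3.

3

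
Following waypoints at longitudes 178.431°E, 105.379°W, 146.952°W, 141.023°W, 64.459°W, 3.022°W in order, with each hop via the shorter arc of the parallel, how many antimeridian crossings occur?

Leg 1: +178.431° → -105.379°, shortest Δλ = 76.19° (east) — crosses 180°.
Leg 2: -105.379° → -146.952°, shortest Δλ = -41.573° (west) — does not cross 180°.
Leg 3: -146.952° → -141.023°, shortest Δλ = 5.929° (east) — does not cross 180°.
Leg 4: -141.023° → -64.459°, shortest Δλ = 76.564° (east) — does not cross 180°.
Leg 5: -64.459° → -3.022°, shortest Δλ = 61.437° (east) — does not cross 180°.
Total crossings: 1.

1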